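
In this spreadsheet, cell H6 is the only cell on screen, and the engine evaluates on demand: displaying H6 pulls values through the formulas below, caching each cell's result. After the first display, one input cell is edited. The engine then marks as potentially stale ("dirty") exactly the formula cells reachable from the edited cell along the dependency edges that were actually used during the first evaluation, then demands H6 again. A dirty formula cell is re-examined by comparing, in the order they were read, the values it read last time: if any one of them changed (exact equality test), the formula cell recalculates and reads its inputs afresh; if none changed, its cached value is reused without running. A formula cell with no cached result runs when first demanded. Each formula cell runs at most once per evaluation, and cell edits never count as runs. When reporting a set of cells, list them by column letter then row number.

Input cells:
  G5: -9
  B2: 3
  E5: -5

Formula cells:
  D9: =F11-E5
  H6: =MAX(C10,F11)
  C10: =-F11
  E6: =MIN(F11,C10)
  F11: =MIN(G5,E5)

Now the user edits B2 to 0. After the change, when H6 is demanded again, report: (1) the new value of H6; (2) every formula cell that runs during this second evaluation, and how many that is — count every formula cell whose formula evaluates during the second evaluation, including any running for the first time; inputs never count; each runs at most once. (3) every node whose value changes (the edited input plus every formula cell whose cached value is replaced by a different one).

H6 now evaluates to 9.
Run set: none (0 run).
Changed values: B2.
The important point: nothing the output needs ever reads B2, so the edit is invisible to it.

Initial pass — values computed on the first demand:
  F11 = MIN(-9, -5) = -9
  C10 = -(-9) = 9
  H6 = MAX(9, -9) = 9

Second demand — change propagation:
  no demanded computation ever read B2, so the edit dirties nothing and nothing runs.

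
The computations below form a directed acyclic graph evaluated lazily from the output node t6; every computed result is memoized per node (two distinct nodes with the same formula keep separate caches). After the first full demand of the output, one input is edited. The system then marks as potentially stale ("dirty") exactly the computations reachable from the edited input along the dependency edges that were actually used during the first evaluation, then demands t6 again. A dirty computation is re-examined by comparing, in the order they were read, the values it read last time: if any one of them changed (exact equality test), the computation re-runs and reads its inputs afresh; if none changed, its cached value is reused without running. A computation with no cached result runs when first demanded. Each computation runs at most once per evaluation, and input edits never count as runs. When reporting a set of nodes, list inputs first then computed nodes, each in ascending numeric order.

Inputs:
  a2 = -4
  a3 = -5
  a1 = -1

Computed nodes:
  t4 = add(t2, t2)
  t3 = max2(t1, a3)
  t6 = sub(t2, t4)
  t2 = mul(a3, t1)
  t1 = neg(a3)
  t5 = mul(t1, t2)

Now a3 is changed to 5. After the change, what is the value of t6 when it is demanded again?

First demand of the output computes:
  t1 = neg(-5) = 5
  t2 = mul(-5, 5) = -25
  t4 = add(-25, -25) = -50
  t6 = sub(-25, -50) = 25

After the edit, cleaning proceeds:
  t1: a read changed (a3 -5->5) — executes, giving -5.
  t2: a read changed (a3 -5->5; t1 5->-5) — executes, giving -25 — identical to its old value.
  t4: dirty, but its reads are unchanged (t2 unchanged, t2 unchanged); cached -50 stands.
  t6: dirty, but its reads are unchanged (t2 unchanged, t4 unchanged); cached 25 stands.

Note the absorption at t2: it re-runs yet its value is the same, leaving the output's value untouched.

Demanding t6 again yields 25.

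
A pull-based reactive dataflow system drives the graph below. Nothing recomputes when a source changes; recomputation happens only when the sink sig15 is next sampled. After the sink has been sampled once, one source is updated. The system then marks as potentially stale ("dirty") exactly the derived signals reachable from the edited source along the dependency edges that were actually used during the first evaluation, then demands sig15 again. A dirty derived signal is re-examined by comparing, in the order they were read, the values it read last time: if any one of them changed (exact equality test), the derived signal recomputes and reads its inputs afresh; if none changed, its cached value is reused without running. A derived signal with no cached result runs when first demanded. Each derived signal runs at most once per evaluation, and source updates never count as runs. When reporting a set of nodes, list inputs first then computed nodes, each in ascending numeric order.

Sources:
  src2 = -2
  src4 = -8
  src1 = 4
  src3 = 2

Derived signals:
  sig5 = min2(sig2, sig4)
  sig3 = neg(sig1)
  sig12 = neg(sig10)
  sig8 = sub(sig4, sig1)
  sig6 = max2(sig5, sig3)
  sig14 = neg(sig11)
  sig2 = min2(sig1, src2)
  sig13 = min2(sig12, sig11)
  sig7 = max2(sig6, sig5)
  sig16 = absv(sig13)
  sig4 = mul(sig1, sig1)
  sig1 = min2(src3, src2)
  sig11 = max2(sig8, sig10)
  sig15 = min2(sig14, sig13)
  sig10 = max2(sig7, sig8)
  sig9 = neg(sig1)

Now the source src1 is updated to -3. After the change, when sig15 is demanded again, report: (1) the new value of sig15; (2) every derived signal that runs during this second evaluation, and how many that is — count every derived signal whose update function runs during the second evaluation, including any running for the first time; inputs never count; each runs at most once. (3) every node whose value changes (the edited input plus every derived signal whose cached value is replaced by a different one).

New value of sig15: -6.
Derived signals that run: none — 0 in total.
Values that change: src1.
Key observation: src1 is never demanded by the output, so the edit triggers no recomputation at all.

First evaluation (everything demanded from the output):
  sig1 = min2(2, -2) = -2
  sig2 = min2(-2, -2) = -2
  sig3 = neg(-2) = 2
  sig4 = mul(-2, -2) = 4
  sig5 = min2(-2, 4) = -2
  sig6 = max2(-2, 2) = 2
  sig7 = max2(2, -2) = 2
  sig8 = sub(4, -2) = 6
  sig10 = max2(2, 6) = 6
  sig11 = max2(6, 6) = 6
  sig12 = neg(6) = -6
  sig13 = min2(-6, 6) = -6
  sig14 = neg(6) = -6
  sig15 = min2(-6, -6) = -6

Propagation after the edit:
  src1 feeds no computation that the output demands — nothing is marked dirty and nothing runs.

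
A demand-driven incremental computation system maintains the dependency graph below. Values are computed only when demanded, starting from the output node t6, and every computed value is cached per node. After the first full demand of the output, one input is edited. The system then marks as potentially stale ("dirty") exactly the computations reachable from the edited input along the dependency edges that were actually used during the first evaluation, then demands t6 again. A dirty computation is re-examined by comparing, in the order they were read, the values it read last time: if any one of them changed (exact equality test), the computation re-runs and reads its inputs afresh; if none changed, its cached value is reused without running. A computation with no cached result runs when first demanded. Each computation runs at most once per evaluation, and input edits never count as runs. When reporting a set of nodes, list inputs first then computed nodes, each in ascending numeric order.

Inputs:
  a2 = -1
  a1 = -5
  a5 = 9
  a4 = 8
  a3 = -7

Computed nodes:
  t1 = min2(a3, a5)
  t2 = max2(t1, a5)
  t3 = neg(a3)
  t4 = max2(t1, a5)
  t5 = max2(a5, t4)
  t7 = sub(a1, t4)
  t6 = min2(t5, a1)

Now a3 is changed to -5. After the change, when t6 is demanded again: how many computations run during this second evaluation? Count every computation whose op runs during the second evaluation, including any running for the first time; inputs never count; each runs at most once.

Computations that run: t1, t4 — 2 in total.
Key observation: the change is absorbed at t4 — it re-runs but produces the same value, and the output's value is unchanged.

First evaluation (everything demanded from the output):
  t1 = min2(-7, 9) = -7
  t4 = max2(-7, 9) = 9
  t5 = max2(9, 9) = 9
  t6 = min2(9, -5) = -5

Propagation after the edit:
  t1: runs — a3 -7->-5; result -5.
  t4: runs — t1 -7->-5; result 9 (same value as before).
  t5: checked — values it read are unchanged (a5 unchanged, t4 unchanged); reused cached 9 without running.
  t6: checked — values it read are unchanged (t5 unchanged, a1 unchanged); reused cached -5 without running.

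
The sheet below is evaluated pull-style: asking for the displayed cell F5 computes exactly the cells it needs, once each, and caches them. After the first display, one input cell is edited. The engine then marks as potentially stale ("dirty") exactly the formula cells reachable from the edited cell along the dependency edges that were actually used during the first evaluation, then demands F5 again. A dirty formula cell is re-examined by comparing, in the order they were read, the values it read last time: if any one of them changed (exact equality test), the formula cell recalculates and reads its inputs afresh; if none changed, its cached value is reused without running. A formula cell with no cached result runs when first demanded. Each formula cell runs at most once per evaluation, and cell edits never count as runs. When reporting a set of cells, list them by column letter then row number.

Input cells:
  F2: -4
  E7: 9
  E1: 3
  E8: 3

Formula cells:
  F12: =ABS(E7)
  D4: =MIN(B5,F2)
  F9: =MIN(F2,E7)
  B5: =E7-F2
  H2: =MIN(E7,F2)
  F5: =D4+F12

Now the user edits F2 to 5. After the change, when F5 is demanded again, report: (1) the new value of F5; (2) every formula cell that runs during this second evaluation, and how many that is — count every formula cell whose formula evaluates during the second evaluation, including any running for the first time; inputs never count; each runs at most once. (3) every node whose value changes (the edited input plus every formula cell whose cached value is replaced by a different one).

First demand of the output computes:
  B5 = 9 - -4 = 13
  D4 = MIN(13, -4) = -4
  F12 = ABS(9) = 9
  F5 = -4 + 9 = 5

After the edit, cleaning proceeds:
  B5: a read changed (F2 -4->5) — executes, giving 4.
  D4: a read changed (B5 13->4; F2 -4->5) — executes, giving 4.
  F5: a read changed (D4 -4->4) — executes, giving 13.

Demanding F5 again yields 13.
3 formula cells run: B5, D4, F5.
The nodes whose values change: B5, D4, F2, F5.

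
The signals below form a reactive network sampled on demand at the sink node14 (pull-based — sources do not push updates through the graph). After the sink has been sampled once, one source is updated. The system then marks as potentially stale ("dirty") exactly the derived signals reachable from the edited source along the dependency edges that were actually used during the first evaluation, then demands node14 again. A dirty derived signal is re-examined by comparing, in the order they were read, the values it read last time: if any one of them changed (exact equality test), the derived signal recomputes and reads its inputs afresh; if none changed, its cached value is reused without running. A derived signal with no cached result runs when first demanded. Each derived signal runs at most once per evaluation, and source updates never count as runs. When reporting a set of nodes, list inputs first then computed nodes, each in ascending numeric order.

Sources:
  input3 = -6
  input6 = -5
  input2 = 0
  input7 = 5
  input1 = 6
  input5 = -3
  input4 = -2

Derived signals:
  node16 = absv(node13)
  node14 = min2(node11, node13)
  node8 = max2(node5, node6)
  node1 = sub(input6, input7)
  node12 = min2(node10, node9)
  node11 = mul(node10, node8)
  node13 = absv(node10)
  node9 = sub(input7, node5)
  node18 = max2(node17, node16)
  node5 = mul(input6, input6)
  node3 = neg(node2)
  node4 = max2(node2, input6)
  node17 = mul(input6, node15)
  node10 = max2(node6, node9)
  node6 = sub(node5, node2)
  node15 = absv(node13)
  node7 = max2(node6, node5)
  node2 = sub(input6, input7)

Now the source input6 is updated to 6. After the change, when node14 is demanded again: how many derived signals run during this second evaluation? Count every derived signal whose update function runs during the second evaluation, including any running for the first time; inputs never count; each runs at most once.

Run set: node2, node5, node6, node8, node9, node10, node11, node14 (8 run).
The important point: at node13 every value read last time is unchanged, so the dirty flag clears without a run.

Initial pass — values computed on the first demand:
  node2 = sub(-5, 5) = -10
  node5 = mul(-5, -5) = 25
  node6 = sub(25, -10) = 35
  node8 = max2(25, 35) = 35
  node9 = sub(5, 25) = -20
  node10 = max2(35, -20) = 35
  node11 = mul(35, 35) = 1225
  node13 = absv(35) = 35
  node14 = min2(1225, 35) = 35

Second demand — change propagation:
  node2: re-runs because input6 -5->6; new result 1.
  node5: re-runs because input6 -5->6; input6 -5->6; new result 36.
  node6: re-runs because node5 25->36; node2 -10->1; new result 35 (unchanged).
  node8: re-runs because node5 25->36; new result 36.
  node9: re-runs because node5 25->36; new result -31.
  node10: re-runs because node9 -20->-31; new result 35 (unchanged).
  node11: re-runs because node8 35->36; new result 1260.
  node13: re-examined; everything it read last time is the same (node10 unchanged) — cache 35 kept, no run.
  node14: re-runs because node11 1225->1260; new result 35 (unchanged).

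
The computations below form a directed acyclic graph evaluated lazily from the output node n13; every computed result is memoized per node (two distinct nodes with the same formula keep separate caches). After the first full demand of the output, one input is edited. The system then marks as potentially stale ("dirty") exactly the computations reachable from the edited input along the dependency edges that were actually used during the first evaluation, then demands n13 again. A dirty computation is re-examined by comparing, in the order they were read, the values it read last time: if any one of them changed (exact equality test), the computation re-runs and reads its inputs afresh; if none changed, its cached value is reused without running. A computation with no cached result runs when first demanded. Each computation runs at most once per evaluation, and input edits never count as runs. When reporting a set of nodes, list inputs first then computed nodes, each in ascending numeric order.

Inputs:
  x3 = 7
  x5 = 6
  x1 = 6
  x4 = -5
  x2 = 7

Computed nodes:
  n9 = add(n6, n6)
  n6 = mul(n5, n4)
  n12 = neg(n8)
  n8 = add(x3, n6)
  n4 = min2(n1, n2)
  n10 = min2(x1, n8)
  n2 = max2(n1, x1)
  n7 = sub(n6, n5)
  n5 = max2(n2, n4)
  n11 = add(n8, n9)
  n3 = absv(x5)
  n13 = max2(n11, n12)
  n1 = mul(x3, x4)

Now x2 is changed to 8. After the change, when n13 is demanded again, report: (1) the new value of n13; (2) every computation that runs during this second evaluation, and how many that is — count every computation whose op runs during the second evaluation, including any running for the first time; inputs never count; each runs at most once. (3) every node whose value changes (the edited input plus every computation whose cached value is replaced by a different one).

First demand of the output computes:
  n1 = mul(7, -5) = -35
  n2 = max2(-35, 6) = 6
  n4 = min2(-35, 6) = -35
  n5 = max2(6, -35) = 6
  n6 = mul(6, -35) = -210
  n8 = add(7, -210) = -203
  n9 = add(-210, -210) = -420
  n11 = add(-203, -420) = -623
  n12 = neg(-203) = 203
  n13 = max2(-623, 203) = 203

After the edit, cleaning proceeds:
  no node depends on x2 at all; the second demand re-runs nothing.

Note the shortcut — nothing in the graph depends on x2 at all, so no recomputation happens.

Demanding n13 again yields 203.
0 computations run: none.
The nodes whose values change: x2.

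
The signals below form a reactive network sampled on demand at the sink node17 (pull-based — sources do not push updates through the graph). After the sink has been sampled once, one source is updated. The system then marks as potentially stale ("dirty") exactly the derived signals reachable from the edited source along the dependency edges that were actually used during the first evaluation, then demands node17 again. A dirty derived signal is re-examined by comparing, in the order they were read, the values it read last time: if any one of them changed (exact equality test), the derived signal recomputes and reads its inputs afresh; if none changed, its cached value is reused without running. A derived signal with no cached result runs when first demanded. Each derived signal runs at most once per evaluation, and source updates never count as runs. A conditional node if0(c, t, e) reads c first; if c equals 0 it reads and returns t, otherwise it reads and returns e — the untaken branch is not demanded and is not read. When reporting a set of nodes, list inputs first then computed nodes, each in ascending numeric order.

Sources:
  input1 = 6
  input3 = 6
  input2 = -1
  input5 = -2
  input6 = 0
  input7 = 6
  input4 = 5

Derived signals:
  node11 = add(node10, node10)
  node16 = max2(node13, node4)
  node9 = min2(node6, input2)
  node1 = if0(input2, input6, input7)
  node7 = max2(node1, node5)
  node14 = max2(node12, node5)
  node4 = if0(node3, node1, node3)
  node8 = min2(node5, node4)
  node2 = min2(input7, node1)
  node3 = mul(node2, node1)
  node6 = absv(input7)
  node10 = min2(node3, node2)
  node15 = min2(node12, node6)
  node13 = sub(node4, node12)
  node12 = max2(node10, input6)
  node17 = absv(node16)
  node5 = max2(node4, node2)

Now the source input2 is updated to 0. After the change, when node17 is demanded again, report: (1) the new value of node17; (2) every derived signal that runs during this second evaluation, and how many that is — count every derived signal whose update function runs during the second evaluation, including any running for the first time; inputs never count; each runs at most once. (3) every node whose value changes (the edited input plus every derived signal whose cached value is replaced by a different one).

node17 now evaluates to 0.
Run set: node1, node2, node3, node4, node10, node12, node13, node16, node17 (9 run).
Changed values: input2, node1, node2, node3, node4, node10, node12, node13, node16, node17.

Initial pass — values computed on the first demand:
  node1 = if0(input2=-1 -> else branch input7) = 6
  node2 = min2(6, 6) = 6
  node3 = mul(6, 6) = 36
  node4 = if0(node3=36 -> else branch node3) = 36
  node10 = min2(36, 6) = 6
  node12 = max2(6, 0) = 6
  node13 = sub(36, 6) = 30
  node16 = max2(30, 36) = 36
  node17 = absv(36) = 36

Second demand — change propagation:
  node1: re-runs because input2 -1->0; new result 0.
  node2: re-runs because node1 6->0; new result 0.
  node3: re-runs because node2 6->0; node1 6->0; new result 0.
  node4: re-runs because node3 36->0; node3 36->0; new result 0.
  node10: re-runs because node3 36->0; node2 6->0; new result 0.
  node12: re-runs because node10 6->0; new result 0.
  node13: re-runs because node4 36->0; node12 6->0; new result 0.
  node16: re-runs because node13 30->0; node4 36->0; new result 0.
  node17: re-runs because node16 36->0; new result 0.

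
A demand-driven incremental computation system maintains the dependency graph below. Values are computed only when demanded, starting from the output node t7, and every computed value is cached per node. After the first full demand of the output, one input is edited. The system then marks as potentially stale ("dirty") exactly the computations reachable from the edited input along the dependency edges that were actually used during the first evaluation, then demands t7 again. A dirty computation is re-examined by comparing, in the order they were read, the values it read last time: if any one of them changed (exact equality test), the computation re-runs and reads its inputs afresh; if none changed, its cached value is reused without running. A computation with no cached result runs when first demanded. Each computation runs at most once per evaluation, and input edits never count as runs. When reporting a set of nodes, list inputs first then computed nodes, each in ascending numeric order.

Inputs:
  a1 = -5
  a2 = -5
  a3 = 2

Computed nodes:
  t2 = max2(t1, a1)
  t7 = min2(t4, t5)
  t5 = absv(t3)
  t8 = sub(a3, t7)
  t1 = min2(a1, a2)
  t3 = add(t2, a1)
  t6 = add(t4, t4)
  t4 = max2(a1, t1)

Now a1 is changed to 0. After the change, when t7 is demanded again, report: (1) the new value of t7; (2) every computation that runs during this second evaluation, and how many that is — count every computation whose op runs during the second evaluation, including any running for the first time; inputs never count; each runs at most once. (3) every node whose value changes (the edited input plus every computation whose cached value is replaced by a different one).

First evaluation (everything demanded from the output):
  t1 = min2(-5, -5) = -5
  t2 = max2(-5, -5) = -5
  t3 = add(-5, -5) = -10
  t4 = max2(-5, -5) = -5
  t5 = absv(-10) = 10
  t7 = min2(-5, 10) = -5

Propagation after the edit:
  t1: runs — a1 -5->0; result -5 (same value as before).
  t2: runs — a1 -5->0; result 0.
  t3: runs — t2 -5->0; a1 -5->0; result 0.
  t4: runs — a1 -5->0; result 0.
  t5: runs — t3 -10->0; result 0.
  t7: runs — t4 -5->0; t5 10->0; result 0.

New value of t7: 0.
Computations that run: t1, t2, t3, t4, t5, t7 — 6 in total.
Values that change: a1, t2, t3, t4, t5, t7.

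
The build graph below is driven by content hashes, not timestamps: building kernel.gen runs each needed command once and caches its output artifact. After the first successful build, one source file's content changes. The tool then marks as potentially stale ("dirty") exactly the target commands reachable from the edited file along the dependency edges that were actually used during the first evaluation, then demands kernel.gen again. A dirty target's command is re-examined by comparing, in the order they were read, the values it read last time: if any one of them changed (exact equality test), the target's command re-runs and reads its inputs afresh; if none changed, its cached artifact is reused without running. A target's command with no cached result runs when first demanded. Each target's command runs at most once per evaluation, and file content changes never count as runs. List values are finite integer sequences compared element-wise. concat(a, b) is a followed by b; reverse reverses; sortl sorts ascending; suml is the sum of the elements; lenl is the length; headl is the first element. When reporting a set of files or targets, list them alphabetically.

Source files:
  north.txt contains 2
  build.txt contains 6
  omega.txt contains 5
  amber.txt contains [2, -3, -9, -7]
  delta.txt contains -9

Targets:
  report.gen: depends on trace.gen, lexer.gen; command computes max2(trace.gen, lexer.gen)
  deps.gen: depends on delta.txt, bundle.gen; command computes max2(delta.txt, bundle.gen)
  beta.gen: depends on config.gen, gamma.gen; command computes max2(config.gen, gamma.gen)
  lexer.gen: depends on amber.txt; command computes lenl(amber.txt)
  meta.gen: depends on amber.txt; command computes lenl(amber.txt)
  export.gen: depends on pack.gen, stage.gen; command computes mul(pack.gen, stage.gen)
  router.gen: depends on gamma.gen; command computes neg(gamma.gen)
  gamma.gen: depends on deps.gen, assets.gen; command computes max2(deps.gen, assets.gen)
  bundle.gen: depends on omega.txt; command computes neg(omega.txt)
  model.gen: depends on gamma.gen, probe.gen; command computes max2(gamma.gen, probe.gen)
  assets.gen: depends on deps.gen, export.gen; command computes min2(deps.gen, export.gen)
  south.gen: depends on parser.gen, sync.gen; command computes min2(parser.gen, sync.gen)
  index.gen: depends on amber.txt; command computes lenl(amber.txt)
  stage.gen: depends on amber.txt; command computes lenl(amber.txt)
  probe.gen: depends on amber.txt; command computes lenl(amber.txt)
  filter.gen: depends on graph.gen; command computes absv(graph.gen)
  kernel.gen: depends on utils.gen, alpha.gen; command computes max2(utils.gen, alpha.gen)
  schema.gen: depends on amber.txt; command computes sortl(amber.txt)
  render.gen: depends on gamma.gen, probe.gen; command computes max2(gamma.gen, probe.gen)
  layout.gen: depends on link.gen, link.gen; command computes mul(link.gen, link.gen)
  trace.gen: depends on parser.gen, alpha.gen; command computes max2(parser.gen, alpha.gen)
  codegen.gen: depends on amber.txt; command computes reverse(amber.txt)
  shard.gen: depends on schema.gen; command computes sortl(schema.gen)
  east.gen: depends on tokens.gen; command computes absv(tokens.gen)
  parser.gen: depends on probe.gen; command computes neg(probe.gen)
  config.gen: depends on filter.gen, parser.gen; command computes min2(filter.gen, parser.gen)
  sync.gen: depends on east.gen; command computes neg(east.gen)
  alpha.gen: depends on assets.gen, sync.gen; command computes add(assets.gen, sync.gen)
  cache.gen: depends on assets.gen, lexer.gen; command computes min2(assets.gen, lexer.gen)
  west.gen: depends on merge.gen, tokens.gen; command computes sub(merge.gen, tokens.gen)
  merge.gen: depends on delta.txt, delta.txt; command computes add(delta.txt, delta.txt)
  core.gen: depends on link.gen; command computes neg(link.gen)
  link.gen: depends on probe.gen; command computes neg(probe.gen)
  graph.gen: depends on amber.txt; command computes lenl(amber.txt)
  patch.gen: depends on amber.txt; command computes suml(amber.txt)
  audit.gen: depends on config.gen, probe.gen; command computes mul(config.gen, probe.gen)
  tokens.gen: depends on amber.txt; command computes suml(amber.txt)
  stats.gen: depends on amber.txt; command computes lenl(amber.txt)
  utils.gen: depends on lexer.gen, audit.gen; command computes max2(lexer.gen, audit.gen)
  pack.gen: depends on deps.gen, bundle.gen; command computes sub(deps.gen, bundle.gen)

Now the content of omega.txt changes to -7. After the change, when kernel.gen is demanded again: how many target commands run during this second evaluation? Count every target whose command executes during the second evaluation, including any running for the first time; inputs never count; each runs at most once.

Initial pass — values computed on the first demand:
  bundle.gen = neg(5) = -5
  deps.gen = max2(-9, -5) = -5
  graph.gen = lenl([2, -3, -9, -7]) = 4
  filter.gen = absv(4) = 4
  lexer.gen = lenl([2, -3, -9, -7]) = 4
  pack.gen = sub(-5, -5) = 0
  probe.gen = lenl([2, -3, -9, -7]) = 4
  parser.gen = neg(4) = -4
  config.gen = min2(4, -4) = -4
  audit.gen = mul(-4, 4) = -16
  stage.gen = lenl([2, -3, -9, -7]) = 4
  export.gen = mul(0, 4) = 0
  assets.gen = min2(-5, 0) = -5
  tokens.gen = suml([2, -3, -9, -7]) = -17
  east.gen = absv(-17) = 17
  sync.gen = neg(17) = -17
  alpha.gen = add(-5, -17) = -22
  utils.gen = max2(4, -16) = 4
  kernel.gen = max2(4, -22) = 4

Second demand — change propagation:
  bundle.gen: re-runs because omega.txt 5->-7; new result 7.
  deps.gen: re-runs because bundle.gen -5->7; new result 7.
  pack.gen: re-runs because deps.gen -5->7; bundle.gen -5->7; new result 0 (unchanged).
  export.gen: re-examined; everything it read last time is the same (pack.gen unchanged, stage.gen unchanged) — cache 0 kept, no run.
  assets.gen: re-runs because deps.gen -5->7; new result 0.
  alpha.gen: re-runs because assets.gen -5->0; new result -17.
  kernel.gen: re-runs because alpha.gen -22->-17; new result 4 (unchanged).

The important point: at export.gen every value read last time is unchanged, so the dirty flag clears without a run.

Run set: alpha.gen, assets.gen, bundle.gen, deps.gen, kernel.gen, pack.gen (6 run).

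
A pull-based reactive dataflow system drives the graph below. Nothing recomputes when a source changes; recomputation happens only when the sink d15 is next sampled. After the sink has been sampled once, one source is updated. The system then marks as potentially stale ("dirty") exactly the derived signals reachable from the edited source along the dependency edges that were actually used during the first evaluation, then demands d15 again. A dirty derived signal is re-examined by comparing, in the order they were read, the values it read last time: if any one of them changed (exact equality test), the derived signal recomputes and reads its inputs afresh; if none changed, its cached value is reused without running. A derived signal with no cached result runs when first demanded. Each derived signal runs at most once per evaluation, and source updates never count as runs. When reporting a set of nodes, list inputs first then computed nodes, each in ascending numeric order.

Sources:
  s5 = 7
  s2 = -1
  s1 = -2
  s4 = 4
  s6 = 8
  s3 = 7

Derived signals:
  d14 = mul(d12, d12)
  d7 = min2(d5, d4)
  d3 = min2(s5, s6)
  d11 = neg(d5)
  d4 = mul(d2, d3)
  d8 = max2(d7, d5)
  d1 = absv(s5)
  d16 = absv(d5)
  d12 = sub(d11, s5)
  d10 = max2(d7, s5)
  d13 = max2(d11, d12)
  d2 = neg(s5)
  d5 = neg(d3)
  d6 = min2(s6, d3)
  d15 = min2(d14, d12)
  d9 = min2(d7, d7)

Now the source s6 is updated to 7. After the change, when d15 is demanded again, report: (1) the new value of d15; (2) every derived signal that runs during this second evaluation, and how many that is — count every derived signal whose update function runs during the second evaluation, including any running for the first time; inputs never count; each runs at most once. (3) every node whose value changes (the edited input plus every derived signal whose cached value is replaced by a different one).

First evaluation (everything demanded from the output):
  d3 = min2(7, 8) = 7
  d5 = neg(7) = -7
  d11 = neg(-7) = 7
  d12 = sub(7, 7) = 0
  d14 = mul(0, 0) = 0
  d15 = min2(0, 0) = 0

Propagation after the edit:
  d3: runs — s6 8->7; result 7 (same value as before).
  d5: checked — values it read are unchanged (d3 unchanged); reused cached -7 without running.
  d11: checked — values it read are unchanged (d5 unchanged); reused cached 7 without running.
  d12: checked — values it read are unchanged (d11 unchanged, s5 unchanged); reused cached 0 without running.
  d14: checked — values it read are unchanged (d12 unchanged, d12 unchanged); reused cached 0 without running.
  d15: checked — values it read are unchanged (d14 unchanged, d12 unchanged); reused cached 0 without running.

Key observation: the change is absorbed at d3 — it re-runs but produces the same value, and the output's value is unchanged.

New value of d15: 0.
Derived signals that run: d3 — 1 in total.
Values that change: s6.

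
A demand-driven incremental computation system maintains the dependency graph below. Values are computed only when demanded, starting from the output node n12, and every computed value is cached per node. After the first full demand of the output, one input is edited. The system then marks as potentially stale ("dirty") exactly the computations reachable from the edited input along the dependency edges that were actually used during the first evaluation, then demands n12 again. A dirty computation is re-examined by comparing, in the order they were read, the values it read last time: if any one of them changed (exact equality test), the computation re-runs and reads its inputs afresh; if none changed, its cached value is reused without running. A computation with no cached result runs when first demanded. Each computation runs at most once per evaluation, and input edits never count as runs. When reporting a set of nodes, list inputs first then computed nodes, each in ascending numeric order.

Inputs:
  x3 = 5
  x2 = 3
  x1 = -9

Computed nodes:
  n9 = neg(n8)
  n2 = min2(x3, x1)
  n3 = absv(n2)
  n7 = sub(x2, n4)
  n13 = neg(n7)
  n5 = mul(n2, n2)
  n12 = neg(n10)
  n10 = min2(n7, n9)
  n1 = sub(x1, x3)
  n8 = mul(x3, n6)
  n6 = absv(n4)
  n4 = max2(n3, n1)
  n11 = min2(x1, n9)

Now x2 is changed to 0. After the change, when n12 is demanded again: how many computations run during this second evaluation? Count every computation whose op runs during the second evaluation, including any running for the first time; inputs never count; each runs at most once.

Computations that run: n7, n10 — 2 in total.
Key observation: the change is absorbed at n10 — it re-runs but produces the same value, and the output's value is unchanged.

First evaluation (everything demanded from the output):
  n1 = sub(-9, 5) = -14
  n2 = min2(5, -9) = -9
  n3 = absv(-9) = 9
  n4 = max2(9, -14) = 9
  n6 = absv(9) = 9
  n7 = sub(3, 9) = -6
  n8 = mul(5, 9) = 45
  n9 = neg(45) = -45
  n10 = min2(-6, -45) = -45
  n12 = neg(-45) = 45

Propagation after the edit:
  n7: runs — x2 3->0; result -9.
  n10: runs — n7 -6->-9; result -45 (same value as before).
  n12: checked — values it read are unchanged (n10 unchanged); reused cached 45 without running.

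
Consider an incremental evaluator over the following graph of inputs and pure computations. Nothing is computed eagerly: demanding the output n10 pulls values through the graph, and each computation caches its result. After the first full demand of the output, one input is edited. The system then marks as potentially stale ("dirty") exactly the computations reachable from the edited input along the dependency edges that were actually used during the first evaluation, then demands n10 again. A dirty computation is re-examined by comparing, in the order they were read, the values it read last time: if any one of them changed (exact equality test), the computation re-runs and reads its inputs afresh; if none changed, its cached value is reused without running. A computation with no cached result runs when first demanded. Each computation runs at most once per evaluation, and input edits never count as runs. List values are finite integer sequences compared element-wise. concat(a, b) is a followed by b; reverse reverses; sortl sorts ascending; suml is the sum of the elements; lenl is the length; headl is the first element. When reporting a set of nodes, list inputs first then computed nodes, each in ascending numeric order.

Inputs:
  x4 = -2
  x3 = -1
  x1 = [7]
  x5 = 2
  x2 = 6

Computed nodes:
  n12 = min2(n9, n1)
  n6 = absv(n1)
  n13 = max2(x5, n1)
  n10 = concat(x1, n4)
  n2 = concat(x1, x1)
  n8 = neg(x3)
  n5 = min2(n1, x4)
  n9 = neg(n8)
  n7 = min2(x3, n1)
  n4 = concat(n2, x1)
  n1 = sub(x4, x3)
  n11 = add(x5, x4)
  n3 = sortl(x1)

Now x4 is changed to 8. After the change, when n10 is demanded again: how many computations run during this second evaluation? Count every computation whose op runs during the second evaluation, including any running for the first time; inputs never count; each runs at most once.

Run set: none (0 run).
The important point: nothing the output needs ever reads x4, so the edit is invisible to it.

Initial pass — values computed on the first demand:
  n2 = concat([7], [7]) = [7, 7]
  n4 = concat([7, 7], [7]) = [7, 7, 7]
  n10 = concat([7], [7, 7, 7]) = [7, 7, 7, 7]

Second demand — change propagation:
  no demanded computation ever read x4, so the edit dirties nothing and nothing runs.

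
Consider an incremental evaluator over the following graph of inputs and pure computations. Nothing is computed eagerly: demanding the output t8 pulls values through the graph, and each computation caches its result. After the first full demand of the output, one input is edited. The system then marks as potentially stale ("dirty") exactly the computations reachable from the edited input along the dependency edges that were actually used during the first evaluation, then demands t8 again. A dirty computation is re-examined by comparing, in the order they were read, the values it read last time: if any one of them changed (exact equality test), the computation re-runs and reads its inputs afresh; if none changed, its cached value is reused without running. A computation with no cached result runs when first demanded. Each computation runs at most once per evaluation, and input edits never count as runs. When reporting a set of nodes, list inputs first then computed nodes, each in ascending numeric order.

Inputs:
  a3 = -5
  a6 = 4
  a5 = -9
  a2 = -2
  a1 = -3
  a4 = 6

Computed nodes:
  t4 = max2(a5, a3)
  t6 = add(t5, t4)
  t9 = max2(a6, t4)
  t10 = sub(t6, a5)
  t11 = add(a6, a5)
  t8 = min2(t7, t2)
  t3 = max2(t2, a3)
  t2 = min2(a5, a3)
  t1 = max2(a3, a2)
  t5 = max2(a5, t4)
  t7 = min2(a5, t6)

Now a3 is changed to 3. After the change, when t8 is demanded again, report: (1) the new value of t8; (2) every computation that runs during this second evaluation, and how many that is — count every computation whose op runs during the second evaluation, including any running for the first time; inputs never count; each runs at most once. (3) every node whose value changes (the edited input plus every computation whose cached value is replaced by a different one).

t8 now evaluates to -9.
Run set: t2, t4, t5, t6, t7, t8 (6 run).
Changed values: a3, t4, t5, t6, t7, t8.

Initial pass — values computed on the first demand:
  t2 = min2(-9, -5) = -9
  t4 = max2(-9, -5) = -5
  t5 = max2(-9, -5) = -5
  t6 = add(-5, -5) = -10
  t7 = min2(-9, -10) = -10
  t8 = min2(-10, -9) = -10

Second demand — change propagation:
  t2: re-runs because a3 -5->3; new result -9 (unchanged).
  t4: re-runs because a3 -5->3; new result 3.
  t5: re-runs because t4 -5->3; new result 3.
  t6: re-runs because t5 -5->3; t4 -5->3; new result 6.
  t7: re-runs because t6 -10->6; new result -9.
  t8: re-runs because t7 -10->-9; new result -9.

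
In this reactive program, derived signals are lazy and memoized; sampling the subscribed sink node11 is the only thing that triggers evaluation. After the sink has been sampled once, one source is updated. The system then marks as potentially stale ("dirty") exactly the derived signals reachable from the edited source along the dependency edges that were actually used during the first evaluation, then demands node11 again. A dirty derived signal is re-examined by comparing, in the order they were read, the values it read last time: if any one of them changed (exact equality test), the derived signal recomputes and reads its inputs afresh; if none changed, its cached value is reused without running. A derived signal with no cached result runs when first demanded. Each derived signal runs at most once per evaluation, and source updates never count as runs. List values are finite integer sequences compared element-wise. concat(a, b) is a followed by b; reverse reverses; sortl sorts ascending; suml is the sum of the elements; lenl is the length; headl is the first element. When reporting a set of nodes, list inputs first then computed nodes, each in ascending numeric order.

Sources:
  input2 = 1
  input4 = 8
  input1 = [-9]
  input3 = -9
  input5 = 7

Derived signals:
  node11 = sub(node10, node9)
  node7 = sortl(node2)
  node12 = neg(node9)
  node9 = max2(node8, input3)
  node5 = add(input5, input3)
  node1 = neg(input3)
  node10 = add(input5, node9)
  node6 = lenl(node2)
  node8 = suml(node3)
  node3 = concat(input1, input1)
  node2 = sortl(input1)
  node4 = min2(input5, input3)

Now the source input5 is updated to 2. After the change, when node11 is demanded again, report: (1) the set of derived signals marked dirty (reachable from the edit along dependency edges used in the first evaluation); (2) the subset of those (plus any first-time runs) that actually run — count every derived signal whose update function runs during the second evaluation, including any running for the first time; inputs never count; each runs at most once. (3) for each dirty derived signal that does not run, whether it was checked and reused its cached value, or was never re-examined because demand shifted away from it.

First demand of the output computes:
  node3 = concat([-9], [-9]) = [-9, -9]
  node8 = suml([-9, -9]) = -18
  node9 = max2(-18, -9) = -9
  node10 = add(7, -9) = -2
  node11 = sub(-2, -9) = 7

After the edit, cleaning proceeds:
  node10: a read changed (input5 7->2) — executes, giving -7.
  node11: a read changed (node10 -2->-7) — executes, giving 2.

The edit dirties: node10, node11.
2 derived signals run: node10, node11.
No dirty derived signal escaped a run.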